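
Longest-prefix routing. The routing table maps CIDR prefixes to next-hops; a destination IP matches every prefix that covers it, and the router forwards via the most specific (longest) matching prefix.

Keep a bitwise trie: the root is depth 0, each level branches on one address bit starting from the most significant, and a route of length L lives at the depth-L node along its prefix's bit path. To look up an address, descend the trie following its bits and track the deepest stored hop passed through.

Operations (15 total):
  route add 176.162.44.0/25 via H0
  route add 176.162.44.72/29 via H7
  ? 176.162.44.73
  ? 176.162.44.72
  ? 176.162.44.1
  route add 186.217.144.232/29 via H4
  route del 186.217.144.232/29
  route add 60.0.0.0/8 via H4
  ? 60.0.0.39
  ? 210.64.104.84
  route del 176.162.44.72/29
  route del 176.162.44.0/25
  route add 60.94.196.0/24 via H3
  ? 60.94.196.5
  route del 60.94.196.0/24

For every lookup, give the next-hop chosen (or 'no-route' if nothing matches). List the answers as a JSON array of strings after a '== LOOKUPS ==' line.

Trace:
  add 176.162.44.0/25 -> H0 at depth 25
  add 176.162.44.72/29 -> H7 at depth 29
  lookup 176.162.44.73: bits 10110000101000100010110001001 walk d0:-→d1:-→d2:-→d3:-→d4:-→d5:-→d6:-→d7:-→d8:-→d9:-→d10:-→d11:-→d12:-→d13:-→d14:-→d15:-→d16:-→d17:-→d18:-→d19:-→d20:-→d21:-→d22:-→d23:-→d24:-→d25:H0→d26:-→d27:-→d28:-→d29:H7 -> H7
  lookup 176.162.44.72: bits 10110000101000100010110001001 walk d0:-→d1:-→d2:-→d3:-→d4:-→d5:-→d6:-→d7:-→d8:-→d9:-→d10:-→d11:-→d12:-→d13:-→d14:-→d15:-→d16:-→d17:-→d18:-→d19:-→d20:-→d21:-→d22:-→d23:-→d24:-→d25:H0→d26:-→d27:-→d28:-→d29:H7 -> H7
  lookup 176.162.44.1: bits 1011000010100010001011000 walk d0:-→d1:-→d2:-→d3:-→d4:-→d5:-→d6:-→d7:-→d8:-→d9:-→d10:-→d11:-→d12:-→d13:-→d14:-→d15:-→d16:-→d17:-→d18:-→d19:-→d20:-→d21:-→d22:-→d23:-→d24:-→d25:H0 -> H0
  add 186.217.144.232/29 -> H4 at depth 29
  - 186.217.144.232/29 clear@29
  add 60.0.0.0/8 -> H4 at depth 8
  lookup 60.0.0.39: bits 00111100 walk d0:-→d1:-→d2:-→d3:-→d4:-→d5:-→d6:-→d7:-→d8:H4 -> H4
  lookup 210.64.104.84: bits 1 walk d0:-→d1:- -> no-route
  - 176.162.44.72/29 clear@29
  - 176.162.44.0/25 clear@25
  add 60.94.196.0/24 -> H3 at depth 24
  lookup 60.94.196.5: bits 001111000101111011000100 walk d0:-→d1:-→d2:-→d3:-→d4:-→d5:-→d6:-→d7:-→d8:H4→d9:-→d10:-→d11:-→d12:-→d13:-→d14:-→d15:-→d16:-→d17:-→d18:-→d19:-→d20:-→d21:-→d22:-→d23:-→d24:H3 -> H3
  - 60.94.196.0/24 clear@24

== LOOKUPS ==
["H7","H7","H0","H4","no-route","H3"]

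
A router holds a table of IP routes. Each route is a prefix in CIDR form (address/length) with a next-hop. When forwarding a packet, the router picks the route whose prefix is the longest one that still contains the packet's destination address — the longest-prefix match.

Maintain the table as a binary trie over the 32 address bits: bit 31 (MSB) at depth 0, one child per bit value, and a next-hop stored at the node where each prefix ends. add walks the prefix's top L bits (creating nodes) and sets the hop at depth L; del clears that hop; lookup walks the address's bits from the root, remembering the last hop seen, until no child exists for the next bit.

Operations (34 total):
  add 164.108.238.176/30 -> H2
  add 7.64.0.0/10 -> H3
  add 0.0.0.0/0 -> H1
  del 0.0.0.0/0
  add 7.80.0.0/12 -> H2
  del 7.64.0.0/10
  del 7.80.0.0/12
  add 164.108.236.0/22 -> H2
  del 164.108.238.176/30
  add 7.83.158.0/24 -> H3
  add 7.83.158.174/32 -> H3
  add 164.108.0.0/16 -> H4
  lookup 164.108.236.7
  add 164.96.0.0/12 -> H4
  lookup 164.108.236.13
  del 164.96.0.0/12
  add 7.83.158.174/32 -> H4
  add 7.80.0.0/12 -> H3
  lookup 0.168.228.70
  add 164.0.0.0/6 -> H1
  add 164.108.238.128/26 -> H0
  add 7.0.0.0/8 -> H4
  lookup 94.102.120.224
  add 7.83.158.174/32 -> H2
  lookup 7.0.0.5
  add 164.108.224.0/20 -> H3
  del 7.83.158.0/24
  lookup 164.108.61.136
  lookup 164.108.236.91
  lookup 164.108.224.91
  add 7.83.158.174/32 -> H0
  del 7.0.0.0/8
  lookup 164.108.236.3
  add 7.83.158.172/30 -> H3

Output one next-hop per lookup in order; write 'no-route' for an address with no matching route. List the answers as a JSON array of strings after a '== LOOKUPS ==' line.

Apply in order:
  + 164.108.238.176/30 (H2) depth=30
  + 7.64.0.0/10 (H3) depth=10
  + 0.0.0.0/0 (H1) depth=0
  del 0.0.0.0/0 (clear depth 0)
  + 7.80.0.0/12 (H2) depth=12
  del 7.64.0.0/10 (clear depth 10)
  del 7.80.0.0/12 (clear depth 12)
  + 164.108.236.0/22 (H2) depth=22
  del 164.108.238.176/30 (clear depth 30)
  + 7.83.158.0/24 (H3) depth=24
  + 7.83.158.174/32 (H3) depth=32
  + 164.108.0.0/16 (H4) depth=16
  lookup 164.108.236.7: bits 1010010001101100111011 walk d0:-→d1:-→d2:-→d3:-→d4:-→d5:-→d6:-→d7:-→d8:-→d9:-→d10:-→d11:-→d12:-→d13:-→d14:-→d15:-→d16:H4→d17:-→d18:-→d19:-→d20:-→d21:-→d22:H2 -> H2
  + 164.96.0.0/12 (H4) depth=12
  lookup 164.108.236.13: bits 1010010001101100111011 walk d0:-→d1:-→d2:-→d3:-→d4:-→d5:-→d6:-→d7:-→d8:-→d9:-→d10:-→d11:-→d12:H4→d13:-→d14:-→d15:-→d16:H4→d17:-→d18:-→d19:-→d20:-→d21:-→d22:H2 -> H2
  del 164.96.0.0/12 (clear depth 12)
  + 7.83.158.174/32 (H4) depth=32
  + 7.80.0.0/12 (H3) depth=12
  lookup 0.168.228.70: bits 00000 walk d0:-→d1:-→d2:-→d3:-→d4:-→d5:- -> no-route
  + 164.0.0.0/6 (H1) depth=6
  + 164.108.238.128/26 (H0) depth=26
  + 7.0.0.0/8 (H4) depth=8
  lookup 94.102.120.224: bits 0 walk d0:-→d1:- -> no-route
  + 7.83.158.174/32 (H2) depth=32
  lookup 7.0.0.5: bits 000001110 walk d0:-→d1:-→d2:-→d3:-→d4:-→d5:-→d6:-→d7:-→d8:H4→d9:- -> H4
  + 164.108.224.0/20 (H3) depth=20
  del 7.83.158.0/24 (clear depth 24)
  lookup 164.108.61.136: bits 1010010001101100 walk d0:-→d1:-→d2:-→d3:-→d4:-→d5:-→d6:H1→d7:-→d8:-→d9:-→d10:-→d11:-→d12:-→d13:-→d14:-→d15:-→d16:H4 -> H4
  lookup 164.108.236.91: bits 1010010001101100111011 walk d0:-→d1:-→d2:-→d3:-→d4:-→d5:-→d6:H1→d7:-→d8:-→d9:-→d10:-→d11:-→d12:-→d13:-→d14:-→d15:-→d16:H4→d17:-→d18:-→d19:-→d20:H3→d21:-→d22:H2 -> H2
  lookup 164.108.224.91: bits 10100100011011001110 walk d0:-→d1:-→d2:-→d3:-→d4:-→d5:-→d6:H1→d7:-→d8:-→d9:-→d10:-→d11:-→d12:-→d13:-→d14:-→d15:-→d16:H4→d17:-→d18:-→d19:-→d20:H3 -> H3
  + 7.83.158.174/32 (H0) depth=32
  del 7.0.0.0/8 (clear depth 8)
  lookup 164.108.236.3: bits 1010010001101100111011 walk d0:-→d1:-→d2:-→d3:-→d4:-→d5:-→d6:H1→d7:-→d8:-→d9:-→d10:-→d11:-→d12:-→d13:-→d14:-→d15:-→d16:H4→d17:-→d18:-→d19:-→d20:H3→d21:-→d22:H2 -> H2
  + 7.83.158.172/30 (H3) depth=30

== LOOKUPS ==
["H2","H2","no-route","no-route","H4","H4","H2","H3","H2"]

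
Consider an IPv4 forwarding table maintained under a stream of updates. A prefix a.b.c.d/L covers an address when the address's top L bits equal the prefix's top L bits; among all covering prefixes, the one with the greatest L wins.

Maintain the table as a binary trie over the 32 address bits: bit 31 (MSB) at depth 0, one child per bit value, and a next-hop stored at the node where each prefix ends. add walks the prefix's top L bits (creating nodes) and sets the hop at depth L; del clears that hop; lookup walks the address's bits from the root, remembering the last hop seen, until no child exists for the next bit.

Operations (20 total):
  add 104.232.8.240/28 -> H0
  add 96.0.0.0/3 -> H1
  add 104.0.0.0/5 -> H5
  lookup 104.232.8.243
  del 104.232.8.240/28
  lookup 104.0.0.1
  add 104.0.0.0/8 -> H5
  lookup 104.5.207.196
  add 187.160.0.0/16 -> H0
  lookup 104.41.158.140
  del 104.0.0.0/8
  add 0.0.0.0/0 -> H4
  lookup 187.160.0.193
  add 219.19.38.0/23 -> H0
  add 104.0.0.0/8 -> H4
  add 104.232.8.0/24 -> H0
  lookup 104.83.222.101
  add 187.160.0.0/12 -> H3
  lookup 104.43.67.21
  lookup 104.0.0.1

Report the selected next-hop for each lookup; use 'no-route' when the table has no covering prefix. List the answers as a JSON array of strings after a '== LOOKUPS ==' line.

Process each operation:
  add 104.232.8.240/28 -> H0 at depth 28
  add 96.0.0.0/3 -> H1 at depth 3
  add 104.0.0.0/5 -> H5 at depth 5
  lookup 104.232.8.243: bits 0110100011101000000010001111 walk d0:-→d1:-→d2:-→d3:H1→d4:-→d5:H5→d6:-→d7:-→d8:-→d9:-→d10:-→d11:-→d12:-→d13:-→d14:-→d15:-→d16:-→d17:-→d18:-→d19:-→d20:-→d21:-→d22:-→d23:-→d24:-→d25:-→d26:-→d27:-→d28:H0 -> H0
  - 104.232.8.240/28 clear@28
  lookup 104.0.0.1: bits 01101000 walk d0:-→d1:-→d2:-→d3:H1→d4:-→d5:H5→d6:-→d7:-→d8:- -> H5
  add 104.0.0.0/8 -> H5 at depth 8
  lookup 104.5.207.196: bits 01101000 walk d0:-→d1:-→d2:-→d3:H1→d4:-→d5:H5→d6:-→d7:-→d8:H5 -> H5
  add 187.160.0.0/16 -> H0 at depth 16
  lookup 104.41.158.140: bits 01101000 walk d0:-→d1:-→d2:-→d3:H1→d4:-→d5:H5→d6:-→d7:-→d8:H5 -> H5
  - 104.0.0.0/8 clear@8
  add 0.0.0.0/0 -> H4 at depth 0
  lookup 187.160.0.193: bits 1011101110100000 walk d0:H4→d1:-→d2:-→d3:-→d4:-→d5:-→d6:-→d7:-→d8:-→d9:-→d10:-→d11:-→d12:-→d13:-→d14:-→d15:-→d16:H0 -> H0
  add 219.19.38.0/23 -> H0 at depth 23
  add 104.0.0.0/8 -> H4 at depth 8
  add 104.232.8.0/24 -> H0 at depth 24
  lookup 104.83.222.101: bits 01101000 walk d0:H4→d1:-→d2:-→d3:H1→d4:-→d5:H5→d6:-→d7:-→d8:H4 -> H4
  add 187.160.0.0/12 -> H3 at depth 12
  lookup 104.43.67.21: bits 01101000 walk d0:H4→d1:-→d2:-→d3:H1→d4:-→d5:H5→d6:-→d7:-→d8:H4 -> H4
  lookup 104.0.0.1: bits 01101000 walk d0:H4→d1:-→d2:-→d3:H1→d4:-→d5:H5→d6:-→d7:-→d8:H4 -> H4

== LOOKUPS ==
["H0","H5","H5","H5","H0","H4","H4","H4"]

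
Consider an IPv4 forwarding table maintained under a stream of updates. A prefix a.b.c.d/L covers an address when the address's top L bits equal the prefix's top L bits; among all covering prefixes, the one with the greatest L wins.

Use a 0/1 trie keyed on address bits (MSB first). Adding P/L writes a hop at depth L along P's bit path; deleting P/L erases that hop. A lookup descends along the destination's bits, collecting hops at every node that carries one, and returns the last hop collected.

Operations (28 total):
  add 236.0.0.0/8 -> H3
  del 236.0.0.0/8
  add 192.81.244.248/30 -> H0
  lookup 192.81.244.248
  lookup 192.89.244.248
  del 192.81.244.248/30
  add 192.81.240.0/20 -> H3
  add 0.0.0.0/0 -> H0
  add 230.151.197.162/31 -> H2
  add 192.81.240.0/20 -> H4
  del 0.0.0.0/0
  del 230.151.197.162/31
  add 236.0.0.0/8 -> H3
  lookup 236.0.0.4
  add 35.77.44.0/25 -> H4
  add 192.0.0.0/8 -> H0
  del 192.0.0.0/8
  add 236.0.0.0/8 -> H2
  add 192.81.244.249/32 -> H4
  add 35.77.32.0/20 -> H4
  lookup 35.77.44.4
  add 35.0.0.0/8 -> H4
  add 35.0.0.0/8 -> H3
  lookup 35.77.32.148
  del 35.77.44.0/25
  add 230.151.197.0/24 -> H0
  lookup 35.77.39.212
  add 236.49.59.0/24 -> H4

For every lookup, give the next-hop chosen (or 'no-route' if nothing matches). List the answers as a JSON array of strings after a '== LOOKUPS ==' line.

Process each operation:
  + 236.0.0.0/8 (H3) depth=8
  del 236.0.0.0/8 (clear depth 8)
  + 192.81.244.248/30 (H0) depth=30
  ? 192.81.244.248  path d0:-→d1:-→d2:-→d3:-→d4:-→d5:-→d6:-→d7:-→d8:-→d9:-→d10:-→d11:-→d12:-→d13:-→d14:-→d15:-→d16:-→d17:-→d18:-→d19:-→d20:-→d21:-→d22:-→d23:-→d24:-→d25:-→d26:-→d27:-→d28:-→d29:-→d30:H0  best=H0
  ? 192.89.244.248  path d0:-→d1:-→d2:-→d3:-→d4:-→d5:-→d6:-→d7:-→d8:-→d9:-→d10:-→d11:-→d12:-  best=no-route
  del 192.81.244.248/30 (clear depth 30)
  + 192.81.240.0/20 (H3) depth=20
  + 0.0.0.0/0 (H0) depth=0
  + 230.151.197.162/31 (H2) depth=31
  + 192.81.240.0/20 (H4) depth=20
  del 0.0.0.0/0 (clear depth 0)
  del 230.151.197.162/31 (clear depth 31)
  + 236.0.0.0/8 (H3) depth=8
  ? 236.0.0.4  path d0:-→d1:-→d2:-→d3:-→d4:-→d5:-→d6:-→d7:-→d8:H3  best=H3
  + 35.77.44.0/25 (H4) depth=25
  + 192.0.0.0/8 (H0) depth=8
  del 192.0.0.0/8 (clear depth 8)
  + 236.0.0.0/8 (H2) depth=8
  + 192.81.244.249/32 (H4) depth=32
  + 35.77.32.0/20 (H4) depth=20
  ? 35.77.44.4  path d0:-→d1:-→d2:-→d3:-→d4:-→d5:-→d6:-→d7:-→d8:-→d9:-→d10:-→d11:-→d12:-→d13:-→d14:-→d15:-→d16:-→d17:-→d18:-→d19:-→d20:H4→d21:-→d22:-→d23:-→d24:-→d25:H4  best=H4
  + 35.0.0.0/8 (H4) depth=8
  + 35.0.0.0/8 (H3) depth=8
  ? 35.77.32.148  path d0:-→d1:-→d2:-→d3:-→d4:-→d5:-→d6:-→d7:-→d8:H3→d9:-→d10:-→d11:-→d12:-→d13:-→d14:-→d15:-→d16:-→d17:-→d18:-→d19:-→d20:H4  best=H4
  del 35.77.44.0/25 (clear depth 25)
  + 230.151.197.0/24 (H0) depth=24
  ? 35.77.39.212  path d0:-→d1:-→d2:-→d3:-→d4:-→d5:-→d6:-→d7:-→d8:H3→d9:-→d10:-→d11:-→d12:-→d13:-→d14:-→d15:-→d16:-→d17:-→d18:-→d19:-→d20:H4  best=H4
  + 236.49.59.0/24 (H4) depth=24

== LOOKUPS ==
["H0","no-route","H3","H4","H4","H4"]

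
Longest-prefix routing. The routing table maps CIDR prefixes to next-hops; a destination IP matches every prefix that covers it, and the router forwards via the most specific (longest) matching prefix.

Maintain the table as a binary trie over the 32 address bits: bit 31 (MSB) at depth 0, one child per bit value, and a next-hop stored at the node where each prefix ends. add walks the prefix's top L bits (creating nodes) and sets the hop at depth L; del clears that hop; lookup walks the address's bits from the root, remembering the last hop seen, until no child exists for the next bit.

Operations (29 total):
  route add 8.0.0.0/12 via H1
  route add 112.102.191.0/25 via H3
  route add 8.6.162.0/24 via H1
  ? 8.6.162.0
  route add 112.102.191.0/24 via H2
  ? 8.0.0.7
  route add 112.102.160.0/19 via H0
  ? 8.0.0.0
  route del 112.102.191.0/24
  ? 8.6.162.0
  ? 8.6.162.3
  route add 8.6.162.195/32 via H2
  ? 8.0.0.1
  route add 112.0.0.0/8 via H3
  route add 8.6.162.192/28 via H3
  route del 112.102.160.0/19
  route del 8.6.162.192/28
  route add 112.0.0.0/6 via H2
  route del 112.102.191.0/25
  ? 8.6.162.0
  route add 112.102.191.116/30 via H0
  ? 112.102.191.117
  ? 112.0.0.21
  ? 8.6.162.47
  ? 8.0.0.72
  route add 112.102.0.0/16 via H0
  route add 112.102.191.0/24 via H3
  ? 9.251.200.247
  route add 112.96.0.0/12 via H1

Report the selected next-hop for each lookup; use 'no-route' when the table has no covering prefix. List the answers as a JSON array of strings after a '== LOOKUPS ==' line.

Apply in order:
  + 8.0.0.0/12 (H1) depth=12
  + 112.102.191.0/25 (H3) depth=25
  + 8.6.162.0/24 (H1) depth=24
  Q 8.6.162.0: descend 000010000000011010100010 ; hops seen [H1,H1] ; pick H1
  + 112.102.191.0/24 (H2) depth=24
  Q 8.0.0.7: descend 0000100000000 ; hops seen [H1] ; pick H1
  + 112.102.160.0/19 (H0) depth=19
  Q 8.0.0.0: descend 0000100000000 ; hops seen [H1] ; pick H1
  del 112.102.191.0/24 (clear depth 24)
  Q 8.6.162.0: descend 000010000000011010100010 ; hops seen [H1,H1] ; pick H1
  Q 8.6.162.3: descend 000010000000011010100010 ; hops seen [H1,H1] ; pick H1
  + 8.6.162.195/32 (H2) depth=32
  Q 8.0.0.1: descend 0000100000000 ; hops seen [H1] ; pick H1
  + 112.0.0.0/8 (H3) depth=8
  + 8.6.162.192/28 (H3) depth=28
  del 112.102.160.0/19 (clear depth 19)
  del 8.6.162.192/28 (clear depth 28)
  + 112.0.0.0/6 (H2) depth=6
  del 112.102.191.0/25 (clear depth 25)
  Q 8.6.162.0: descend 000010000000011010100010 ; hops seen [H1,H1] ; pick H1
  + 112.102.191.116/30 (H0) depth=30
  Q 112.102.191.117: descend 011100000110011010111111011101 ; hops seen [H2,H3,H0] ; pick H0
  Q 112.0.0.21: descend 011100000 ; hops seen [H2,H3] ; pick H3
  Q 8.6.162.47: descend 000010000000011010100010 ; hops seen [H1,H1] ; pick H1
  Q 8.0.0.72: descend 0000100000000 ; hops seen [H1] ; pick H1
  + 112.102.0.0/16 (H0) depth=16
  + 112.102.191.0/24 (H3) depth=24
  Q 9.251.200.247: descend 0000100 ; hops seen [∅] ; pick no-route
  + 112.96.0.0/12 (H1) depth=12

== LOOKUPS ==
["H1","H1","H1","H1","H1","H1","H1","H0","H3","H1","H1","no-route"]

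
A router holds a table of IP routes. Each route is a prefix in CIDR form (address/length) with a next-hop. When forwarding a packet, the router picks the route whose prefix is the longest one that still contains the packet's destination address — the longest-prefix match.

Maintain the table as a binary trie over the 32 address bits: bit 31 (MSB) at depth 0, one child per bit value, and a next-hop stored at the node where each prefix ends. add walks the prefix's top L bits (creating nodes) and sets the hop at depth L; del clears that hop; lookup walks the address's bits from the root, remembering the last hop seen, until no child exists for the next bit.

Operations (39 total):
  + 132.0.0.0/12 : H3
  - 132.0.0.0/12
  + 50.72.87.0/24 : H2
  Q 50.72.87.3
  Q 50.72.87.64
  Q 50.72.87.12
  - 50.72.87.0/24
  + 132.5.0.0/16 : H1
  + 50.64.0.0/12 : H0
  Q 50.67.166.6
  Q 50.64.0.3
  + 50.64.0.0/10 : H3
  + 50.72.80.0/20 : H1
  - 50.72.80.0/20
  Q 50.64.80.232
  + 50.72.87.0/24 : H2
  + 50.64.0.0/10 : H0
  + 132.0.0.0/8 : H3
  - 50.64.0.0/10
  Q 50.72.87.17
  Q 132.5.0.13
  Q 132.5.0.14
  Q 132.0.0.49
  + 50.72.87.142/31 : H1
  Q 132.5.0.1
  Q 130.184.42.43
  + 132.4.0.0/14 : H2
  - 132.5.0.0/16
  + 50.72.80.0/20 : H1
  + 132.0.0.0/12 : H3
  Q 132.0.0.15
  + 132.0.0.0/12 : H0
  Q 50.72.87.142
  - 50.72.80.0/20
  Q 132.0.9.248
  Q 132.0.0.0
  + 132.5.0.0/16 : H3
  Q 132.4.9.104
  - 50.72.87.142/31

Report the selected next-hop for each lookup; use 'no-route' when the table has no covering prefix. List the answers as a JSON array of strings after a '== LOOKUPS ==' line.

Process each operation:
  add 132.0.0.0/12 -> H3 at depth 12
  del 132.0.0.0/12 (clear depth 12)
  add 50.72.87.0/24 -> H2 at depth 24
  lookup 50.72.87.3: bits 001100100100100001010111 walk d0:-→d1:-→d2:-→d3:-→d4:-→d5:-→d6:-→d7:-→d8:-→d9:-→d10:-→d11:-→d12:-→d13:-→d14:-→d15:-→d16:-→d17:-→d18:-→d19:-→d20:-→d21:-→d22:-→d23:-→d24:H2 -> H2
  lookup 50.72.87.64: bits 001100100100100001010111 walk d0:-→d1:-→d2:-→d3:-→d4:-→d5:-→d6:-→d7:-→d8:-→d9:-→d10:-→d11:-→d12:-→d13:-→d14:-→d15:-→d16:-→d17:-→d18:-→d19:-→d20:-→d21:-→d22:-→d23:-→d24:H2 -> H2
  lookup 50.72.87.12: bits 001100100100100001010111 walk d0:-→d1:-→d2:-→d3:-→d4:-→d5:-→d6:-→d7:-→d8:-→d9:-→d10:-→d11:-→d12:-→d13:-→d14:-→d15:-→d16:-→d17:-→d18:-→d19:-→d20:-→d21:-→d22:-→d23:-→d24:H2 -> H2
  del 50.72.87.0/24 (clear depth 24)
  add 132.5.0.0/16 -> H1 at depth 16
  add 50.64.0.0/12 -> H0 at depth 12
  lookup 50.67.166.6: bits 001100100100 walk d0:-→d1:-→d2:-→d3:-→d4:-→d5:-→d6:-→d7:-→d8:-→d9:-→d10:-→d11:-→d12:H0 -> H0
  lookup 50.64.0.3: bits 001100100100 walk d0:-→d1:-→d2:-→d3:-→d4:-→d5:-→d6:-→d7:-→d8:-→d9:-→d10:-→d11:-→d12:H0 -> H0
  add 50.64.0.0/10 -> H3 at depth 10
  add 50.72.80.0/20 -> H1 at depth 20
  del 50.72.80.0/20 (clear depth 20)
  lookup 50.64.80.232: bits 001100100100 walk d0:-→d1:-→d2:-→d3:-→d4:-→d5:-→d6:-→d7:-→d8:-→d9:-→d10:H3→d11:-→d12:H0 -> H0
  add 50.72.87.0/24 -> H2 at depth 24
  add 50.64.0.0/10 -> H0 at depth 10
  add 132.0.0.0/8 -> H3 at depth 8
  del 50.64.0.0/10 (clear depth 10)
  lookup 50.72.87.17: bits 001100100100100001010111 walk d0:-→d1:-→d2:-→d3:-→d4:-→d5:-→d6:-→d7:-→d8:-→d9:-→d10:-→d11:-→d12:H0→d13:-→d14:-→d15:-→d16:-→d17:-→d18:-→d19:-→d20:-→d21:-→d22:-→d23:-→d24:H2 -> H2
  lookup 132.5.0.13: bits 1000010000000101 walk d0:-→d1:-→d2:-→d3:-→d4:-→d5:-→d6:-→d7:-→d8:H3→d9:-→d10:-→d11:-→d12:-→d13:-→d14:-→d15:-→d16:H1 -> H1
  lookup 132.5.0.14: bits 1000010000000101 walk d0:-→d1:-→d2:-→d3:-→d4:-→d5:-→d6:-→d7:-→d8:H3→d9:-→d10:-→d11:-→d12:-→d13:-→d14:-→d15:-→d16:H1 -> H1
  lookup 132.0.0.49: bits 1000010000000 walk d0:-→d1:-→d2:-→d3:-→d4:-→d5:-→d6:-→d7:-→d8:H3→d9:-→d10:-→d11:-→d12:-→d13:- -> H3
  add 50.72.87.142/31 -> H1 at depth 31
  lookup 132.5.0.1: bits 1000010000000101 walk d0:-→d1:-→d2:-→d3:-→d4:-→d5:-→d6:-→d7:-→d8:H3→d9:-→d10:-→d11:-→d12:-→d13:-→d14:-→d15:-→d16:H1 -> H1
  lookup 130.184.42.43: bits 10000 walk d0:-→d1:-→d2:-→d3:-→d4:-→d5:- -> no-route
  add 132.4.0.0/14 -> H2 at depth 14
  del 132.5.0.0/16 (clear depth 16)
  add 50.72.80.0/20 -> H1 at depth 20
  add 132.0.0.0/12 -> H3 at depth 12
  lookup 132.0.0.15: bits 1000010000000 walk d0:-→d1:-→d2:-→d3:-→d4:-→d5:-→d6:-→d7:-→d8:H3→d9:-→d10:-→d11:-→d12:H3→d13:- -> H3
  add 132.0.0.0/12 -> H0 at depth 12
  lookup 50.72.87.142: bits 0011001001001000010101111000111 walk d0:-→d1:-→d2:-→d3:-→d4:-→d5:-→d6:-→d7:-→d8:-→d9:-→d10:-→d11:-→d12:H0→d13:-→d14:-→d15:-→d16:-→d17:-→d18:-→d19:-→d20:H1→d21:-→d22:-→d23:-→d24:H2→d25:-→d26:-→d27:-→d28:-→d29:-→d30:-→d31:H1 -> H1
  del 50.72.80.0/20 (clear depth 20)
  lookup 132.0.9.248: bits 1000010000000 walk d0:-→d1:-→d2:-→d3:-→d4:-→d5:-→d6:-→d7:-→d8:H3→d9:-→d10:-→d11:-→d12:H0→d13:- -> H0
  lookup 132.0.0.0: bits 1000010000000 walk d0:-→d1:-→d2:-→d3:-→d4:-→d5:-→d6:-→d7:-→d8:H3→d9:-→d10:-→d11:-→d12:H0→d13:- -> H0
  add 132.5.0.0/16 -> H3 at depth 16
  lookup 132.4.9.104: bits 100001000000010 walk d0:-→d1:-→d2:-→d3:-→d4:-→d5:-→d6:-→d7:-→d8:H3→d9:-→d10:-→d11:-→d12:H0→d13:-→d14:H2→d15:- -> H2
  del 50.72.87.142/31 (clear depth 31)

== LOOKUPS ==
["H2","H2","H2","H0","H0","H0","H2","H1","H1","H3","H1","no-route","H3","H1","H0","H0","H2"]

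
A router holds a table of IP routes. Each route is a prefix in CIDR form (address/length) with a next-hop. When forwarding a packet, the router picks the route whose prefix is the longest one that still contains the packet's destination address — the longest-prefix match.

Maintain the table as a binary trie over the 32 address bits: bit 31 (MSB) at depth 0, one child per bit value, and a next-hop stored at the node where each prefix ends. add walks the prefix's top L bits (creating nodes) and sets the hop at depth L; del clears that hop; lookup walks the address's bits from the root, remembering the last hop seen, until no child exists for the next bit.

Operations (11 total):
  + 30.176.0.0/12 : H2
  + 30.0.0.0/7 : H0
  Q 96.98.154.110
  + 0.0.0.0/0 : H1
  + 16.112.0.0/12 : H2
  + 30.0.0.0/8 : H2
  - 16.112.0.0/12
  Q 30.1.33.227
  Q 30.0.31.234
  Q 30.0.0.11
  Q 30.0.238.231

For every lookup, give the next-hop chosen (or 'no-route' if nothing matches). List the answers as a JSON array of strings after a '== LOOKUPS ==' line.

Process each operation:
  + 30.176.0.0/12 (H2) depth=12
  + 30.0.0.0/7 (H0) depth=7
  ? 96.98.154.110  path d0:-→d1:-  best=no-route
  + 0.0.0.0/0 (H1) depth=0
  + 16.112.0.0/12 (H2) depth=12
  + 30.0.0.0/8 (H2) depth=8
  - 16.112.0.0/12 clear@12
  ? 30.1.33.227  path d0:H1→d1:-→d2:-→d3:-→d4:-→d5:-→d6:-→d7:H0→d8:H2  best=H2
  ? 30.0.31.234  path d0:H1→d1:-→d2:-→d3:-→d4:-→d5:-→d6:-→d7:H0→d8:H2  best=H2
  ? 30.0.0.11  path d0:H1→d1:-→d2:-→d3:-→d4:-→d5:-→d6:-→d7:H0→d8:H2  best=H2
  ? 30.0.238.231  path d0:H1→d1:-→d2:-→d3:-→d4:-→d5:-→d6:-→d7:H0→d8:H2  best=H2

== LOOKUPS ==
["no-route","H2","H2","H2","H2"]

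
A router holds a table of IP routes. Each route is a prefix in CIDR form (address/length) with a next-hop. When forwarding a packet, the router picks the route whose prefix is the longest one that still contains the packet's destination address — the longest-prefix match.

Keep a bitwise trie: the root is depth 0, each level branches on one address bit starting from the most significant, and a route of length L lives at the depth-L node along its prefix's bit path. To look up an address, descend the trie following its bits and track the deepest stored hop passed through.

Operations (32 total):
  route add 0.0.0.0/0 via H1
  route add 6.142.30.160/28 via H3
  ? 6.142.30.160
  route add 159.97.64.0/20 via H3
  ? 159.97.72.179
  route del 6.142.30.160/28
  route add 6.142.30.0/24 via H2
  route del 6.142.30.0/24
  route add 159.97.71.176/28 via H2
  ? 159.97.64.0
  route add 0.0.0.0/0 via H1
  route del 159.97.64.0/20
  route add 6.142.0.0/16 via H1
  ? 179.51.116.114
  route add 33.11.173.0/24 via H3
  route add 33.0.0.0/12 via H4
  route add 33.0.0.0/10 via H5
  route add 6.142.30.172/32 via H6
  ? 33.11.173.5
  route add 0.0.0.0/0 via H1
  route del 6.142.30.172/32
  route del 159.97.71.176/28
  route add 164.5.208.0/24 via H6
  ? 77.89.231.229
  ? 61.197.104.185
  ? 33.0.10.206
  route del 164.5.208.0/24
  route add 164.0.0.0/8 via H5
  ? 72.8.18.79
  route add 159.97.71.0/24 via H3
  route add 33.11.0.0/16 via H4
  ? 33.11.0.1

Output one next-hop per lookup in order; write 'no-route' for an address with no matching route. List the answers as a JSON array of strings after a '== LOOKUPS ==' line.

Trace:
  + 0.0.0.0/0 (H1) depth=0
  + 6.142.30.160/28 (H3) depth=28
  Q 6.142.30.160: descend 0000011010001110000111101010 ; hops seen [H1,H3] ; pick H3
  + 159.97.64.0/20 (H3) depth=20
  Q 159.97.72.179: descend 10011111011000010100 ; hops seen [H1,H3] ; pick H3
  del 6.142.30.160/28 (clear depth 28)
  + 6.142.30.0/24 (H2) depth=24
  del 6.142.30.0/24 (clear depth 24)
  + 159.97.71.176/28 (H2) depth=28
  Q 159.97.64.0: descend 100111110110000101000 ; hops seen [H1,H3] ; pick H3
  + 0.0.0.0/0 (H1) depth=0
  del 159.97.64.0/20 (clear depth 20)
  + 6.142.0.0/16 (H1) depth=16
  Q 179.51.116.114: descend 10 ; hops seen [H1] ; pick H1
  + 33.11.173.0/24 (H3) depth=24
  + 33.0.0.0/12 (H4) depth=12
  + 33.0.0.0/10 (H5) depth=10
  + 6.142.30.172/32 (H6) depth=32
  Q 33.11.173.5: descend 001000010000101110101101 ; hops seen [H1,H5,H4,H3] ; pick H3
  + 0.0.0.0/0 (H1) depth=0
  del 6.142.30.172/32 (clear depth 32)
  del 159.97.71.176/28 (clear depth 28)
  + 164.5.208.0/24 (H6) depth=24
  Q 77.89.231.229: descend 0 ; hops seen [H1] ; pick H1
  Q 61.197.104.185: descend 001 ; hops seen [H1] ; pick H1
  Q 33.0.10.206: descend 001000010000 ; hops seen [H1,H5,H4] ; pick H4
  del 164.5.208.0/24 (clear depth 24)
  + 164.0.0.0/8 (H5) depth=8
  Q 72.8.18.79: descend 0 ; hops seen [H1] ; pick H1
  + 159.97.71.0/24 (H3) depth=24
  + 33.11.0.0/16 (H4) depth=16
  Q 33.11.0.1: descend 0010000100001011 ; hops seen [H1,H5,H4,H4] ; pick H4

== LOOKUPS ==
["H3","H3","H3","H1","H3","H1","H1","H4","H1","H4"]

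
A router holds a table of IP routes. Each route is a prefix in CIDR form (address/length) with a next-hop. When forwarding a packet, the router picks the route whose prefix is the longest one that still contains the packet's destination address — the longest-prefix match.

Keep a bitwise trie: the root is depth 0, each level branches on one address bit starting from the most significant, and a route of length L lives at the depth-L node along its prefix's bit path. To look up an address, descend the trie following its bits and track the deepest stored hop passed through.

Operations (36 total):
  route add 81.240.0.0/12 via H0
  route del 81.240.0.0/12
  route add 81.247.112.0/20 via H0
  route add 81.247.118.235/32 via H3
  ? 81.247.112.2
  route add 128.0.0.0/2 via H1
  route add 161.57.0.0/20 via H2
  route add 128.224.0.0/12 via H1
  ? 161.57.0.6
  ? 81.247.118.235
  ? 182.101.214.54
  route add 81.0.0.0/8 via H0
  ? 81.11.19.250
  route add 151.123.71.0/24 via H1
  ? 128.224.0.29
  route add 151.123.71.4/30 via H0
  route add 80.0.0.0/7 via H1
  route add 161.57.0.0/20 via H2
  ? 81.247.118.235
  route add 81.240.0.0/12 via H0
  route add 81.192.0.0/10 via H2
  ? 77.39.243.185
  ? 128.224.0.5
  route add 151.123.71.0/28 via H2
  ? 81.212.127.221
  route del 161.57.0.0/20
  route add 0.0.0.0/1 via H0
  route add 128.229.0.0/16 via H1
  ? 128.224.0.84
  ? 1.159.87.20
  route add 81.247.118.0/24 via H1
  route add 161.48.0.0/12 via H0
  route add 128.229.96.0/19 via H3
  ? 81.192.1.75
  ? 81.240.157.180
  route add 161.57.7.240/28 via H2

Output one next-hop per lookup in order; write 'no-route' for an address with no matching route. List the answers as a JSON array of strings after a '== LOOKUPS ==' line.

Process each operation:
  + 81.240.0.0/12 (H0) depth=12
  - 81.240.0.0/12 clear@12
  + 81.247.112.0/20 (H0) depth=20
  + 81.247.118.235/32 (H3) depth=32
  Q 81.247.112.2: descend 010100011111011101110 ; hops seen [H0] ; pick H0
  + 128.0.0.0/2 (H1) depth=2
  + 161.57.0.0/20 (H2) depth=20
  + 128.224.0.0/12 (H1) depth=12
  Q 161.57.0.6: descend 10100001001110010000 ; hops seen [H1,H2] ; pick H2
  Q 81.247.118.235: descend 01010001111101110111011011101011 ; hops seen [H0,H3] ; pick H3
  Q 182.101.214.54: descend 101 ; hops seen [H1] ; pick H1
  + 81.0.0.0/8 (H0) depth=8
  Q 81.11.19.250: descend 01010001 ; hops seen [H0] ; pick H0
  + 151.123.71.0/24 (H1) depth=24
  Q 128.224.0.29: descend 100000001110 ; hops seen [H1,H1] ; pick H1
  + 151.123.71.4/30 (H0) depth=30
  + 80.0.0.0/7 (H1) depth=7
  + 161.57.0.0/20 (H2) depth=20
  Q 81.247.118.235: descend 01010001111101110111011011101011 ; hops seen [H1,H0,H0,H3] ; pick H3
  + 81.240.0.0/12 (H0) depth=12
  + 81.192.0.0/10 (H2) depth=10
  Q 77.39.243.185: descend 010 ; hops seen [∅] ; pick no-route
  Q 128.224.0.5: descend 100000001110 ; hops seen [H1,H1] ; pick H1
  + 151.123.71.0/28 (H2) depth=28
  Q 81.212.127.221: descend 0101000111 ; hops seen [H1,H0,H2] ; pick H2
  - 161.57.0.0/20 clear@20
  + 0.0.0.0/1 (H0) depth=1
  + 128.229.0.0/16 (H1) depth=16
  Q 128.224.0.84: descend 1000000011100 ; hops seen [H1,H1] ; pick H1
  Q 1.159.87.20: descend 0 ; hops seen [H0] ; pick H0
  + 81.247.118.0/24 (H1) depth=24
  + 161.48.0.0/12 (H0) depth=12
  + 128.229.96.0/19 (H3) depth=19
  Q 81.192.1.75: descend 0101000111 ; hops seen [H0,H1,H0,H2] ; pick H2
  Q 81.240.157.180: descend 0101000111110 ; hops seen [H0,H1,H0,H2,H0] ; pick H0
  + 161.57.7.240/28 (H2) depth=28

== LOOKUPS ==
["H0","H2","H3","H1","H0","H1","H3","no-route","H1","H2","H1","H0","H2","H0"]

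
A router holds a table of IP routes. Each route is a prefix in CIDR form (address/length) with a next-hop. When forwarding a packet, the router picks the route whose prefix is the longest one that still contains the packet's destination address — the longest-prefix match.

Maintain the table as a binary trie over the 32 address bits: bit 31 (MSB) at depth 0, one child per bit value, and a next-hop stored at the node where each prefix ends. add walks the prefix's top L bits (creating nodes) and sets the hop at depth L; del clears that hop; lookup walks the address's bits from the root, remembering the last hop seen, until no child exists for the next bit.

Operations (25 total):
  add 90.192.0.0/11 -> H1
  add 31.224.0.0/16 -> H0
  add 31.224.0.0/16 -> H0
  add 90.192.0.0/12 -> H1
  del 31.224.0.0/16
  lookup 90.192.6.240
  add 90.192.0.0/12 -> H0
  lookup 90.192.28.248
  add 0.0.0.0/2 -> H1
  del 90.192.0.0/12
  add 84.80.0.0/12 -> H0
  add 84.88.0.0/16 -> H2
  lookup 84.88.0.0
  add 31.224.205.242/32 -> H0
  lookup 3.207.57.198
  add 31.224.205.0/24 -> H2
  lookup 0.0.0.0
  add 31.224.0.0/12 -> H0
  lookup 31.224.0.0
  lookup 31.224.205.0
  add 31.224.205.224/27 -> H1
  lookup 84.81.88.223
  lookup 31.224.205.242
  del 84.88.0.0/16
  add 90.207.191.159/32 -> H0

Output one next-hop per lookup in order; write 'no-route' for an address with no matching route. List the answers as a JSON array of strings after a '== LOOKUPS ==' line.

Trace:
  + 90.192.0.0/11 (H1) depth=11
  + 31.224.0.0/16 (H0) depth=16
  + 31.224.0.0/16 (H0) depth=16
  + 90.192.0.0/12 (H1) depth=12
  del 31.224.0.0/16 (clear depth 16)
  Q 90.192.6.240: descend 010110101100 ; hops seen [H1,H1] ; pick H1
  + 90.192.0.0/12 (H0) depth=12
  Q 90.192.28.248: descend 010110101100 ; hops seen [H1,H0] ; pick H0
  + 0.0.0.0/2 (H1) depth=2
  del 90.192.0.0/12 (clear depth 12)
  + 84.80.0.0/12 (H0) depth=12
  + 84.88.0.0/16 (H2) depth=16
  Q 84.88.0.0: descend 0101010001011000 ; hops seen [H0,H2] ; pick H2
  + 31.224.205.242/32 (H0) depth=32
  Q 3.207.57.198: descend 000 ; hops seen [H1] ; pick H1
  + 31.224.205.0/24 (H2) depth=24
  Q 0.0.0.0: descend 000 ; hops seen [H1] ; pick H1
  + 31.224.0.0/12 (H0) depth=12
  Q 31.224.0.0: descend 0001111111100000 ; hops seen [H1,H0] ; pick H0
  Q 31.224.205.0: descend 000111111110000011001101 ; hops seen [H1,H0,H2] ; pick H2
  + 31.224.205.224/27 (H1) depth=27
  Q 84.81.88.223: descend 010101000101 ; hops seen [H0] ; pick H0
  Q 31.224.205.242: descend 00011111111000001100110111110010 ; hops seen [H1,H0,H2,H1,H0] ; pick H0
  del 84.88.0.0/16 (clear depth 16)
  + 90.207.191.159/32 (H0) depth=32

== LOOKUPS ==
["H1","H0","H2","H1","H1","H0","H2","H0","H0"]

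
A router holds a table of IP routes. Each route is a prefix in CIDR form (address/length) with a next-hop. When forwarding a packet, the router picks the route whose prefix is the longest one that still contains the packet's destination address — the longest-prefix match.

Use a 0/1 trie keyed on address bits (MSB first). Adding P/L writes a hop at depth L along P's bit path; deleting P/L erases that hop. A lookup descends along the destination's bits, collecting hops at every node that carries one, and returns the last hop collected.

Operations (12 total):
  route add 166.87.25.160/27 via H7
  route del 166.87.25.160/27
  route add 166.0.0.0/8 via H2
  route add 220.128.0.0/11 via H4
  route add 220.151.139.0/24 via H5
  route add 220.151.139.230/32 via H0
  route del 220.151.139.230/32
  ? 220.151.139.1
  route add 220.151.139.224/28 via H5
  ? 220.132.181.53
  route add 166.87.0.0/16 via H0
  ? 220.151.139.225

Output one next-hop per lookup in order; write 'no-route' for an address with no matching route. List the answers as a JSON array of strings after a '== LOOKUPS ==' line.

Apply in order:
  + 166.87.25.160/27 (H7) depth=27
  del 166.87.25.160/27 (clear depth 27)
  + 166.0.0.0/8 (H2) depth=8
  + 220.128.0.0/11 (H4) depth=11
  + 220.151.139.0/24 (H5) depth=24
  + 220.151.139.230/32 (H0) depth=32
  del 220.151.139.230/32 (clear depth 32)
  lookup 220.151.139.1: bits 110111001001011110001011 walk d0:-→d1:-→d2:-→d3:-→d4:-→d5:-→d6:-→d7:-→d8:-→d9:-→d10:-→d11:H4→d12:-→d13:-→d14:-→d15:-→d16:-→d17:-→d18:-→d19:-→d20:-→d21:-→d22:-→d23:-→d24:H5 -> H5
  + 220.151.139.224/28 (H5) depth=28
  lookup 220.132.181.53: bits 11011100100 walk d0:-→d1:-→d2:-→d3:-→d4:-→d5:-→d6:-→d7:-→d8:-→d9:-→d10:-→d11:H4 -> H4
  + 166.87.0.0/16 (H0) depth=16
  lookup 220.151.139.225: bits 11011100100101111000101111100 walk d0:-→d1:-→d2:-→d3:-→d4:-→d5:-→d6:-→d7:-→d8:-→d9:-→d10:-→d11:H4→d12:-→d13:-→d14:-→d15:-→d16:-→d17:-→d18:-→d19:-→d20:-→d21:-→d22:-→d23:-→d24:H5→d25:-→d26:-→d27:-→d28:H5→d29:- -> H5

== LOOKUPS ==
["H5","H4","H5"]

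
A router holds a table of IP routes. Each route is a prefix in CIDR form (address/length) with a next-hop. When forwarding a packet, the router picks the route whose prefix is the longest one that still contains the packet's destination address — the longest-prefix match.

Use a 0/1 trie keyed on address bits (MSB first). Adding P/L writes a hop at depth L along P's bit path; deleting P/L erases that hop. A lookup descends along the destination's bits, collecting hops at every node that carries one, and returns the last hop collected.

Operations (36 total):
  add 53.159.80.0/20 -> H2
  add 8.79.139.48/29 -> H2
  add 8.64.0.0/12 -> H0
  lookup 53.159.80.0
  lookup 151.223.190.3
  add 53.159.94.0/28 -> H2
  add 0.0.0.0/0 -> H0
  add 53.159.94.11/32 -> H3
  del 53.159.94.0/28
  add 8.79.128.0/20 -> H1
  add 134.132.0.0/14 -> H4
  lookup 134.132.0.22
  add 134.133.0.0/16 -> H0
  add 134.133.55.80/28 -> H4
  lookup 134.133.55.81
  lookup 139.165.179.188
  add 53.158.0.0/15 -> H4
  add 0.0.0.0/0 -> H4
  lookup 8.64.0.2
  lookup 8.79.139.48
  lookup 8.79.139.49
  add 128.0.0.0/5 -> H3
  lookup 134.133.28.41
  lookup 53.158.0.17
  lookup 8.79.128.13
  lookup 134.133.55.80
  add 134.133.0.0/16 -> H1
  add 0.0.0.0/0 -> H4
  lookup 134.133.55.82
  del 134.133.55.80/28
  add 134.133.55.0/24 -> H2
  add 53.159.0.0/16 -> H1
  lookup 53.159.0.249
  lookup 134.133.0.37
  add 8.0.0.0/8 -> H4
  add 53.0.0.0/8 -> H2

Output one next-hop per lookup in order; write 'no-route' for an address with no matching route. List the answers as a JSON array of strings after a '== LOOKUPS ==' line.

Process each operation:
  + 53.159.80.0/20 (H2) depth=20
  + 8.79.139.48/29 (H2) depth=29
  + 8.64.0.0/12 (H0) depth=12
  lookup 53.159.80.0: bits 00110101100111110101 walk d0:-→d1:-→d2:-→d3:-→d4:-→d5:-→d6:-→d7:-→d8:-→d9:-→d10:-→d11:-→d12:-→d13:-→d14:-→d15:-→d16:-→d17:-→d18:-→d19:-→d20:H2 -> H2
  lookup 151.223.190.3: bits ε walk d0:- -> no-route
  + 53.159.94.0/28 (H2) depth=28
  + 0.0.0.0/0 (H0) depth=0
  + 53.159.94.11/32 (H3) depth=32
  del 53.159.94.0/28 (clear depth 28)
  + 8.79.128.0/20 (H1) depth=20
  + 134.132.0.0/14 (H4) depth=14
  lookup 134.132.0.22: bits 10000110100001 walk d0:H0→d1:-→d2:-→d3:-→d4:-→d5:-→d6:-→d7:-→d8:-→d9:-→d10:-→d11:-→d12:-→d13:-→d14:H4 -> H4
  + 134.133.0.0/16 (H0) depth=16
  + 134.133.55.80/28 (H4) depth=28
  lookup 134.133.55.81: bits 1000011010000101001101110101 walk d0:H0→d1:-→d2:-→d3:-→d4:-→d5:-→d6:-→d7:-→d8:-→d9:-→d10:-→d11:-→d12:-→d13:-→d14:H4→d15:-→d16:H0→d17:-→d18:-→d19:-→d20:-→d21:-→d22:-→d23:-→d24:-→d25:-→d26:-→d27:-→d28:H4 -> H4
  lookup 139.165.179.188: bits 1000 walk d0:H0→d1:-→d2:-→d3:-→d4:- -> H0
  + 53.158.0.0/15 (H4) depth=15
  + 0.0.0.0/0 (H4) depth=0
  lookup 8.64.0.2: bits 000010000100 walk d0:H4→d1:-→d2:-→d3:-→d4:-→d5:-→d6:-→d7:-→d8:-→d9:-→d10:-→d11:-→d12:H0 -> H0
  lookup 8.79.139.48: bits 00001000010011111000101100110 walk d0:H4→d1:-→d2:-→d3:-→d4:-→d5:-→d6:-→d7:-→d8:-→d9:-→d10:-→d11:-→d12:H0→d13:-→d14:-→d15:-→d16:-→d17:-→d18:-→d19:-→d20:H1→d21:-→d22:-→d23:-→d24:-→d25:-→d26:-→d27:-→d28:-→d29:H2 -> H2
  lookup 8.79.139.49: bits 00001000010011111000101100110 walk d0:H4→d1:-→d2:-→d3:-→d4:-→d5:-→d6:-→d7:-→d8:-→d9:-→d10:-→d11:-→d12:H0→d13:-→d14:-→d15:-→d16:-→d17:-→d18:-→d19:-→d20:H1→d21:-→d22:-→d23:-→d24:-→d25:-→d26:-→d27:-→d28:-→d29:H2 -> H2
  + 128.0.0.0/5 (H3) depth=5
  lookup 134.133.28.41: bits 100001101000010100 walk d0:H4→d1:-→d2:-→d3:-→d4:-→d5:H3→d6:-→d7:-→d8:-→d9:-→d10:-→d11:-→d12:-→d13:-→d14:H4→d15:-→d16:H0→d17:-→d18:- -> H0
  lookup 53.158.0.17: bits 001101011001111 walk d0:H4→d1:-→d2:-→d3:-→d4:-→d5:-→d6:-→d7:-→d8:-→d9:-→d10:-→d11:-→d12:-→d13:-→d14:-→d15:H4 -> H4
  lookup 8.79.128.13: bits 00001000010011111000 walk d0:H4→d1:-→d2:-→d3:-→d4:-→d5:-→d6:-→d7:-→d8:-→d9:-→d10:-→d11:-→d12:H0→d13:-→d14:-→d15:-→d16:-→d17:-→d18:-→d19:-→d20:H1 -> H1
  lookup 134.133.55.80: bits 1000011010000101001101110101 walk d0:H4→d1:-→d2:-→d3:-→d4:-→d5:H3→d6:-→d7:-→d8:-→d9:-→d10:-→d11:-→d12:-→d13:-→d14:H4→d15:-→d16:H0→d17:-→d18:-→d19:-→d20:-→d21:-→d22:-→d23:-→d24:-→d25:-→d26:-→d27:-→d28:H4 -> H4
  + 134.133.0.0/16 (H1) depth=16
  + 0.0.0.0/0 (H4) depth=0
  lookup 134.133.55.82: bits 1000011010000101001101110101 walk d0:H4→d1:-→d2:-→d3:-→d4:-→d5:H3→d6:-→d7:-→d8:-→d9:-→d10:-→d11:-→d12:-→d13:-→d14:H4→d15:-→d16:H1→d17:-→d18:-→d19:-→d20:-→d21:-→d22:-→d23:-→d24:-→d25:-→d26:-→d27:-→d28:H4 -> H4
  del 134.133.55.80/28 (clear depth 28)
  + 134.133.55.0/24 (H2) depth=24
  + 53.159.0.0/16 (H1) depth=16
  lookup 53.159.0.249: bits 00110101100111110 walk d0:H4→d1:-→d2:-→d3:-→d4:-→d5:-→d6:-→d7:-→d8:-→d9:-→d10:-→d11:-→d12:-→d13:-→d14:-→d15:H4→d16:H1→d17:- -> H1
  lookup 134.133.0.37: bits 100001101000010100 walk d0:H4→d1:-→d2:-→d3:-→d4:-→d5:H3→d6:-→d7:-→d8:-→d9:-→d10:-→d11:-→d12:-→d13:-→d14:H4→d15:-→d16:H1→d17:-→d18:- -> H1
  + 8.0.0.0/8 (H4) depth=8
  + 53.0.0.0/8 (H2) depth=8

== LOOKUPS ==
["H2","no-route","H4","H4","H0","H0","H2","H2","H0","H4","H1","H4","H4","H1","H1"]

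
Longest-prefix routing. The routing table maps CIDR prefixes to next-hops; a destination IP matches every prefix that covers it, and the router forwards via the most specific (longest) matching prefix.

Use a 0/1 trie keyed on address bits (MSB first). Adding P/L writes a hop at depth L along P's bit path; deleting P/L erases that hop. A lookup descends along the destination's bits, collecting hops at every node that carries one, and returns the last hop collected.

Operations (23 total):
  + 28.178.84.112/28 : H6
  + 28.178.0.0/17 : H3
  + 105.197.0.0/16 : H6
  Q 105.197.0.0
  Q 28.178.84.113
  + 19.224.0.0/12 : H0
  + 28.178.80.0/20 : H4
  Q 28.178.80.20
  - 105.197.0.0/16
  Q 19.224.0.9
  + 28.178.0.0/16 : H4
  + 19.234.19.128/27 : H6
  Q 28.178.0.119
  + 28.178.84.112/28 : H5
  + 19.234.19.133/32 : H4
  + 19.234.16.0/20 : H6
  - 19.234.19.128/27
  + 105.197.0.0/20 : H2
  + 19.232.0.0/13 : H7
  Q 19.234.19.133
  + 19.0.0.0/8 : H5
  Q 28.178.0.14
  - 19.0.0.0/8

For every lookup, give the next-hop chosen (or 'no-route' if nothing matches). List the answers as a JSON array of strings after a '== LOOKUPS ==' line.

Trace:
  add 28.178.84.112/28 -> H6 at depth 28
  add 28.178.0.0/17 -> H3 at depth 17
  add 105.197.0.0/16 -> H6 at depth 16
  Q 105.197.0.0: descend 0110100111000101 ; hops seen [H6] ; pick H6
  Q 28.178.84.113: descend 0001110010110010010101000111 ; hops seen [H3,H6] ; pick H6
  add 19.224.0.0/12 -> H0 at depth 12
  add 28.178.80.0/20 -> H4 at depth 20
  Q 28.178.80.20: descend 000111001011001001010 ; hops seen [H3,H4] ; pick H4
  del 105.197.0.0/16 (clear depth 16)
  Q 19.224.0.9: descend 000100111110 ; hops seen [H0] ; pick H0
  add 28.178.0.0/16 -> H4 at depth 16
  add 19.234.19.128/27 -> H6 at depth 27
  Q 28.178.0.119: descend 00011100101100100 ; hops seen [H4,H3] ; pick H3
  add 28.178.84.112/28 -> H5 at depth 28
  add 19.234.19.133/32 -> H4 at depth 32
  add 19.234.16.0/20 -> H6 at depth 20
  del 19.234.19.128/27 (clear depth 27)
  add 105.197.0.0/20 -> H2 at depth 20
  add 19.232.0.0/13 -> H7 at depth 13
  Q 19.234.19.133: descend 00010011111010100001001110000101 ; hops seen [H0,H7,H6,H4] ; pick H4
  add 19.0.0.0/8 -> H5 at depth 8
  Q 28.178.0.14: descend 00011100101100100 ; hops seen [H4,H3] ; pick H3
  del 19.0.0.0/8 (clear depth 8)

== LOOKUPS ==
["H6","H6","H4","H0","H3","H4","H3"]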